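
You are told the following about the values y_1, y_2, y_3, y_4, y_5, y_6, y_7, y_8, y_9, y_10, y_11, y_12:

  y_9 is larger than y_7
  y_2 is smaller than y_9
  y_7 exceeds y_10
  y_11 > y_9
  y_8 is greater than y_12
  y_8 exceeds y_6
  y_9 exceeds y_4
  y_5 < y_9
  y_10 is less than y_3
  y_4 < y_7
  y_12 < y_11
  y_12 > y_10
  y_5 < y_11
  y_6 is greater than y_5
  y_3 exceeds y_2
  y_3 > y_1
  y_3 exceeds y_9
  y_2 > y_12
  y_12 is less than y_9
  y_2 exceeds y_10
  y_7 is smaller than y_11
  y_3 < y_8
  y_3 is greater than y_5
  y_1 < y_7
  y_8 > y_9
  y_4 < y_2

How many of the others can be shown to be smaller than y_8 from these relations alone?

From y_8 the given relations immediately reach y_12, y_9, y_3, y_6.
From those, y_1, y_10, y_4, y_5, y_2, y_7 — 10 in total.
No other element is forced below y_8 by the given relations, so the count is 10.

10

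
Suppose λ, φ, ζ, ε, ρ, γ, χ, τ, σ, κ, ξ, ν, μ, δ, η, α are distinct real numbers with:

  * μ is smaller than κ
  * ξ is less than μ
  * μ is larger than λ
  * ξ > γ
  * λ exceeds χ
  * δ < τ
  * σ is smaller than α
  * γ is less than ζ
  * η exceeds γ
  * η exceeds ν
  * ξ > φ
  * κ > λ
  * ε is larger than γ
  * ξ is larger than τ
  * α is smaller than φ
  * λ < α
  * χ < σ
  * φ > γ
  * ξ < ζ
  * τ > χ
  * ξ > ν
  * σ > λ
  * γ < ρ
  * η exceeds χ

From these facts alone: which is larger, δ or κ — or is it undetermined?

δ < τ and τ < ξ give δ < ξ.
Then ξ < μ extends the chain to μ.
Then μ < κ extends the chain to κ.
So κ is larger.

κ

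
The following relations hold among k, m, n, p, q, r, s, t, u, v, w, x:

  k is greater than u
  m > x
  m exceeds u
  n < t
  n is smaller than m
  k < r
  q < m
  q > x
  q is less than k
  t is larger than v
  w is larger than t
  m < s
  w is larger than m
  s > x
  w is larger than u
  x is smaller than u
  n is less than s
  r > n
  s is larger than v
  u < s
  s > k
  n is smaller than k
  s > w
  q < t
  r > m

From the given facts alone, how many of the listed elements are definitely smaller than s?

9

From s the given relations immediately reach x, n, u, v, k, m, w.
From those, q, t — 9 in total.
Nothing else is reachable below s; 9 in all.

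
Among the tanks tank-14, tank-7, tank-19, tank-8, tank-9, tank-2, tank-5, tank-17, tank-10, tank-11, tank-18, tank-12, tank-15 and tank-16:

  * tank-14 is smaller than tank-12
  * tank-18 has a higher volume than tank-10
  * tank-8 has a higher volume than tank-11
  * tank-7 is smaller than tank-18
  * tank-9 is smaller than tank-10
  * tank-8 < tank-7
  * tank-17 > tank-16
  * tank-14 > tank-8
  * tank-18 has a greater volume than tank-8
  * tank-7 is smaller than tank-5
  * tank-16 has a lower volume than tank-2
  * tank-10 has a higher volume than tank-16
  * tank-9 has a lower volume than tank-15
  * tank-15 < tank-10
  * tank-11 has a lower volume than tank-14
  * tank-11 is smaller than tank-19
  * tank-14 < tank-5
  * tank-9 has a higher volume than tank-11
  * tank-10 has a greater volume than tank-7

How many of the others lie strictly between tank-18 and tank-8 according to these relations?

The relations place tank-8 below tank-18. An element lies strictly between them when it is forced above tank-8 and also forced below tank-18.
Above tank-8: {tank-7, tank-14, tank-10, tank-12, tank-5}. Below tank-18: {tank-11, tank-9, tank-7, tank-16, tank-15, tank-10}.
Intersection: {tank-7, tank-10} — 2.

2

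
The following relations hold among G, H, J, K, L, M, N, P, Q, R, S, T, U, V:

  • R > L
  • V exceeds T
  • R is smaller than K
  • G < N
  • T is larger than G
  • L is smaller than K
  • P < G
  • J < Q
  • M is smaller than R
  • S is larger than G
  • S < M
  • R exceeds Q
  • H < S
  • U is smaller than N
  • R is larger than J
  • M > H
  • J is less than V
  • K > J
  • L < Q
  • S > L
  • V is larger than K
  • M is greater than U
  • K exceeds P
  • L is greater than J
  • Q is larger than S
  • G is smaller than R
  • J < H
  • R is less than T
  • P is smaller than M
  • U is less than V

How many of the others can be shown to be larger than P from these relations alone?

The elements the relations force above P are G, S, Q, M, R, T, K, V, N — no chain reaches any other.
That is 9.

9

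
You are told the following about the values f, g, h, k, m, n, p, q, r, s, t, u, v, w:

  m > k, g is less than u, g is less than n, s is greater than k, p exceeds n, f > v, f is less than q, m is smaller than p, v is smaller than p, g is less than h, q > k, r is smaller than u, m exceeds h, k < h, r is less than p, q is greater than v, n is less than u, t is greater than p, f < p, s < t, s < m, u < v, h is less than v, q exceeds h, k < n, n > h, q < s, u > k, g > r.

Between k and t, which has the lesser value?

k

k < h and h < n give k < n.
Then n < u extends the chain to u.
Then u < v extends the chain to v.
Then v < f extends the chain to f.
With f < q: k < h < n < u < v < f < q.
With q < s: k < h < n < u < v < f < q < s.
Then s < m extends the chain to m.
Then m < p extends the chain to p.
With p < t: k < h < n < u < v < f < q < s < m < p < t.
So k < t; k is the smaller of the two.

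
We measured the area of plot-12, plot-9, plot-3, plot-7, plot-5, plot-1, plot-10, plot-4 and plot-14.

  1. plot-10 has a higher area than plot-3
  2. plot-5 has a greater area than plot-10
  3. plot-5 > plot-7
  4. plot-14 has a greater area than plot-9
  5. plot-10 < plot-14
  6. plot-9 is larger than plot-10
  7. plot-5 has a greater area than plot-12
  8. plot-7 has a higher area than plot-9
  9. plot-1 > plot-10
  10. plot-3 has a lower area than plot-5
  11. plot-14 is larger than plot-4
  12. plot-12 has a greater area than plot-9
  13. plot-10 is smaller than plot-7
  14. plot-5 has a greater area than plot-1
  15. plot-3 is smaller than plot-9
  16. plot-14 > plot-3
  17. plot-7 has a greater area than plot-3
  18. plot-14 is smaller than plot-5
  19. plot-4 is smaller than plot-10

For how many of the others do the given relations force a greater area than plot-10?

The elements the relations force above plot-10 are plot-1, plot-9, plot-14, plot-12, plot-7, plot-5 — no chain reaches any other.
That is 6.

6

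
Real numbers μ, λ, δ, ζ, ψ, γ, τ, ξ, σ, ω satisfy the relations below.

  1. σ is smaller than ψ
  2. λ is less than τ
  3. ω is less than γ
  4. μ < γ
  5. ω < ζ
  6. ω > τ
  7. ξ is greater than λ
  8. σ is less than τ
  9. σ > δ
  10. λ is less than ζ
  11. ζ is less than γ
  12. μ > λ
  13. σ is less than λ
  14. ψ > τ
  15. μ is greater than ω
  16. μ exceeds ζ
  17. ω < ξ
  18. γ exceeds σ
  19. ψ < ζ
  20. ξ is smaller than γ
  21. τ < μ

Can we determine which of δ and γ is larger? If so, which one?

The relevant relations are δ < σ; σ < λ; λ < τ; τ < ω; ω < ζ; ζ < μ; μ < γ.
Chaining these gives δ < σ < λ < τ < ω < ζ < μ < γ.
So γ is larger.

γ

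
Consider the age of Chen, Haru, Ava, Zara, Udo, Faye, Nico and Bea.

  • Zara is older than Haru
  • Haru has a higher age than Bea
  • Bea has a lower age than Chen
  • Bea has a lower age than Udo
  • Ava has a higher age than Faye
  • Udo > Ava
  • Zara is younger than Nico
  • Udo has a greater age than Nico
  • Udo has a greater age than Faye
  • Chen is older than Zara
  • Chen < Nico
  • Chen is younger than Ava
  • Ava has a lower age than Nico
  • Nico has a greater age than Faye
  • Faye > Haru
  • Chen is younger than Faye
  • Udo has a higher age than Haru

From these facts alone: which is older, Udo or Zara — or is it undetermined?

Zara < Chen and Chen < Faye give Zara < Faye.
With Faye < Ava: Zara < Chen < Faye < Ava.
With Ava < Nico: Zara < Chen < Faye < Ava < Nico.
With Nico < Udo: Zara < Chen < Faye < Ava < Nico < Udo.
So Udo is older.

Udo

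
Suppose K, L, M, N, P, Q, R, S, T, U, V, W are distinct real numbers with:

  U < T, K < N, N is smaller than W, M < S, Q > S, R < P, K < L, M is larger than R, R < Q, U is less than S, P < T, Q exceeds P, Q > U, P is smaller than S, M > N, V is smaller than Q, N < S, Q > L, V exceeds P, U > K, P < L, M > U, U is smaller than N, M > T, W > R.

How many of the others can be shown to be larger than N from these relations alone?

From N the given relations immediately reach M, W, S.
From those, Q — 4 in total.
No other element is forced above N by the given relations, so the count is 4.

4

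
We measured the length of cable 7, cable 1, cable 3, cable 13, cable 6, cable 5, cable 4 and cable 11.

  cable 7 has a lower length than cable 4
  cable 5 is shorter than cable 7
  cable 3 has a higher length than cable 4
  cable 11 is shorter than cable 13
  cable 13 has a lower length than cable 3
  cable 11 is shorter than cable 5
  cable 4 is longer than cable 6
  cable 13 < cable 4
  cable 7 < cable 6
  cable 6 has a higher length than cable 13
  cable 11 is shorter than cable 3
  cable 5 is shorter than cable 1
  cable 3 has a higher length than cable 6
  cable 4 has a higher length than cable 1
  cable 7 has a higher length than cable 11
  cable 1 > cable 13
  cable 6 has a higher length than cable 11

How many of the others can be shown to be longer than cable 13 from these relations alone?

4

Directly above cable 13: cable 1, cable 6, cable 4, cable 3.
Nothing else is reachable above cable 13; 4 in all.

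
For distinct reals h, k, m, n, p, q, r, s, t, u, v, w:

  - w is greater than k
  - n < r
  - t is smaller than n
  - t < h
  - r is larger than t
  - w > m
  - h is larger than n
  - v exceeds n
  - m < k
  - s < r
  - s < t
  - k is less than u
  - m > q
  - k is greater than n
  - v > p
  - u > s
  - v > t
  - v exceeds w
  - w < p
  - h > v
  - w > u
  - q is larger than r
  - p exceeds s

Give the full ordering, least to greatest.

s < t < n < r < q < m < k < u < w < p < v < h

The consecutive links are each given: s < t; t < n; n < r; r < q; q < m; m < k; k < u; u < w; w < p; p < v; v < h.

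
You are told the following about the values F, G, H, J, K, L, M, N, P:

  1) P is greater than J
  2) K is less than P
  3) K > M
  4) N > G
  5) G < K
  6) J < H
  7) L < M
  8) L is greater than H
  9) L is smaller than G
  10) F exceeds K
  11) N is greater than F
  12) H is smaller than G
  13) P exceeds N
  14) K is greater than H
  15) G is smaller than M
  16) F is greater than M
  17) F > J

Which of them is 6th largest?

Piecing the relations together gives one ordering: J < H < L < G < M < K < F < N < P.
Counting 6 from the largest end gives G.

G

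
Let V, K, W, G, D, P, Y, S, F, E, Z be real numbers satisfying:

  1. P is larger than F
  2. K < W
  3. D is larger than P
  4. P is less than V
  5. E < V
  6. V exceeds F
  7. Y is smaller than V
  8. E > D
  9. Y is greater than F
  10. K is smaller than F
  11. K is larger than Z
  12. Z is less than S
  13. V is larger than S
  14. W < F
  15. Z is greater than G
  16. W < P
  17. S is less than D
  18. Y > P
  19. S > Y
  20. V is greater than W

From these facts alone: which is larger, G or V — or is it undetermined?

V

G < Z and Z < K give G < K.
Then K < W extends the chain to W.
Then W < F extends the chain to F.
With F < P: G < Z < K < W < F < P.
Then P < Y extends the chain to Y.
With Y < S: G < Z < K < W < F < P < Y < S.
With S < D: G < Z < K < W < F < P < Y < S < D.
With D < E: G < Z < K < W < F < P < Y < S < D < E.
With E < V: G < Z < K < W < F < P < Y < S < D < E < V.
So V is larger.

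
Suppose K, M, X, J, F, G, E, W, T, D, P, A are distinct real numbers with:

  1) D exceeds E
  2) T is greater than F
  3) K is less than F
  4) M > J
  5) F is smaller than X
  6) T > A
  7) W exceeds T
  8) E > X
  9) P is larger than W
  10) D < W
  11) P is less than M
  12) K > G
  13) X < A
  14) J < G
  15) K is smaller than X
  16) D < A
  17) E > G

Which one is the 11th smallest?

P

Chaining the given pairs: J < G < K < F < X < E < D < A < T < W < P < M.
Counting 11 from the smallest end gives P.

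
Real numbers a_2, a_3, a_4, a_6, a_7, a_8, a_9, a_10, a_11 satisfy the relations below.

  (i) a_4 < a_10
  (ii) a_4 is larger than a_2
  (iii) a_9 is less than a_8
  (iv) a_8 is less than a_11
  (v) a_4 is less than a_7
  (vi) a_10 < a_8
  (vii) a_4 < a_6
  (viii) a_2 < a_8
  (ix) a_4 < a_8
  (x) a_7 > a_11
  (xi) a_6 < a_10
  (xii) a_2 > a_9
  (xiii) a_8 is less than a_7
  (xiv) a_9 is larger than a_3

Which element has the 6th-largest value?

a_4

Chaining the given pairs: a_3 < a_9 < a_2 < a_4 < a_6 < a_10 < a_8 < a_11 < a_7.
Counting 6 from the largest end gives a_4.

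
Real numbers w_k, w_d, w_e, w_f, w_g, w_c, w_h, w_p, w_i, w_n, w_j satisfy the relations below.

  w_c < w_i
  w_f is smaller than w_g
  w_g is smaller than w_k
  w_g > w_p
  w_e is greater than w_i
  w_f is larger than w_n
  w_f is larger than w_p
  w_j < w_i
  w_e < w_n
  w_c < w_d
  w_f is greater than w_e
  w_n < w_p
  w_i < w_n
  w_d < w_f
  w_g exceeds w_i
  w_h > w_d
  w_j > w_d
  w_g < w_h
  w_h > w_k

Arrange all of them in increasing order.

w_c < w_d < w_j < w_i < w_e < w_n < w_p < w_f < w_g < w_k < w_h

Each adjacent pair is fixed by a given relation: w_c < w_d; w_d < w_j; w_j < w_i; w_i < w_e; w_e < w_n; w_n < w_p; w_p < w_f; w_f < w_g; w_g < w_k; w_k < w_h. Chaining them end to end gives the full order.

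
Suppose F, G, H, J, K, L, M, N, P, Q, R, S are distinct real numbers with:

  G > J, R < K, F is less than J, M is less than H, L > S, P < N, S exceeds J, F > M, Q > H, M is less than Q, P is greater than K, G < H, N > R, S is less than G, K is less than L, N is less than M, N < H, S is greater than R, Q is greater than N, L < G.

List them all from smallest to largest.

Each adjacent pair is fixed by a given relation: R < K; K < P; P < N; N < M; M < F; F < J; J < S; S < L; L < G; G < H; H < Q. Chaining them end to end gives the full order.

R < K < P < N < M < F < J < S < L < G < H < Q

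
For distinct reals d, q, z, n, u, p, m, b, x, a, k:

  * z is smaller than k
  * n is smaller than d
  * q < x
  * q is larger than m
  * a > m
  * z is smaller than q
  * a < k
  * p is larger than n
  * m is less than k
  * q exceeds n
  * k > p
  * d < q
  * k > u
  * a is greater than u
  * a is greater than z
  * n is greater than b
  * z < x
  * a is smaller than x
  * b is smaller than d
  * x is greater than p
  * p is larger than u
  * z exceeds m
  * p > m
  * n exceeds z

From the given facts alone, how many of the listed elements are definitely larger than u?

4

From u the given relations immediately reach a, p, k.
From those, x — 4 in total.
No other element is forced above u by the given relations, so the count is 4.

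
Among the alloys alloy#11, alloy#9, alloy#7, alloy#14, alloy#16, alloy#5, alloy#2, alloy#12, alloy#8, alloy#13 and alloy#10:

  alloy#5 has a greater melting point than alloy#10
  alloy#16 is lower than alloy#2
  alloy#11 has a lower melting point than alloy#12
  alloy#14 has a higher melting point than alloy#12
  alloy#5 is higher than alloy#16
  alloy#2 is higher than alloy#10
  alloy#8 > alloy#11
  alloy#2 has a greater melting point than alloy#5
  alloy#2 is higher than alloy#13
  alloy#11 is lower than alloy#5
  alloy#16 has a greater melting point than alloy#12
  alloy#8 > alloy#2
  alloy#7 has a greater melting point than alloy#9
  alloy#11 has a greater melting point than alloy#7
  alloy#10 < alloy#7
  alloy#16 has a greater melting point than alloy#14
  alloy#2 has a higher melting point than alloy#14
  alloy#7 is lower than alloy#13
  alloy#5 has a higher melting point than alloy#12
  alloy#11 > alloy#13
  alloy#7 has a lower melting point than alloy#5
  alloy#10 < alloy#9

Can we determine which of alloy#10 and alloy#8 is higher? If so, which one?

Link the given pairs in sequence: alloy#10 < alloy#9; alloy#9 < alloy#7; alloy#7 < alloy#13; alloy#13 < alloy#11; alloy#11 < alloy#12; alloy#12 < alloy#14; alloy#14 < alloy#16; alloy#16 < alloy#5; alloy#5 < alloy#2; alloy#2 < alloy#8.
Chaining these gives alloy#10 < alloy#9 < alloy#7 < alloy#13 < alloy#11 < alloy#12 < alloy#14 < alloy#16 < alloy#5 < alloy#2 < alloy#8.
So alloy#8 is higher.

alloy#8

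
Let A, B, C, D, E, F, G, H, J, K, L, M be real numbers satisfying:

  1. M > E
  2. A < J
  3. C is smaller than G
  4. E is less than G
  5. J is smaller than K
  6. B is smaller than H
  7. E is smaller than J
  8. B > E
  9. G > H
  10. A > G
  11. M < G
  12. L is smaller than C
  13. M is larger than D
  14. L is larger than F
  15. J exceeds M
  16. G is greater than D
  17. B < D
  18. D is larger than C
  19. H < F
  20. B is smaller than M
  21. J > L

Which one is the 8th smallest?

M

The consecutive relations fix a unique order: E < B < H < F < L < C < D < M < G < A < J < K.
The 8th smallest is M.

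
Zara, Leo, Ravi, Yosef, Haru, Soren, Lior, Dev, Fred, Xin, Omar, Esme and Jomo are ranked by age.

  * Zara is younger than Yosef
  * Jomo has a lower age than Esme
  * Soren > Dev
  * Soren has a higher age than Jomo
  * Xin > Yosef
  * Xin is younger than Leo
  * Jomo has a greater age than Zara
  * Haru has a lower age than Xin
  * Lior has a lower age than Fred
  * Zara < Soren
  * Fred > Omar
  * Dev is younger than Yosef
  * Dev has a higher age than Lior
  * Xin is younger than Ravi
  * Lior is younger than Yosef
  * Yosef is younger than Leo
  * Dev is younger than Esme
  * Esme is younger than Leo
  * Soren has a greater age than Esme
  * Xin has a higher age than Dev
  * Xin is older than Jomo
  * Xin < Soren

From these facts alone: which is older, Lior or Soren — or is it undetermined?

The relevant relations are Lior < Dev; Dev < Yosef; Yosef < Xin; Xin < Soren.
Chaining these gives Lior < Dev < Yosef < Xin < Soren.
So Soren is older.

Soren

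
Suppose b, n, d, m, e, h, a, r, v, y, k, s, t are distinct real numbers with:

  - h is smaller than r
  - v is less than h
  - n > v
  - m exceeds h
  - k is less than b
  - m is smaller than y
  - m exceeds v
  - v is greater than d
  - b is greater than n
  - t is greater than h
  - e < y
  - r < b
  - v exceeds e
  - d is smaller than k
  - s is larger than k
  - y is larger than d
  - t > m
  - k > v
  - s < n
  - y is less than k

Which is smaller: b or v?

v < h and h < m give v < m.
Then m < y extends the chain to y.
With y < k: v < h < m < y < k.
With k < s: v < h < m < y < k < s.
Then s < n extends the chain to n.
Then n < b extends the chain to b.
So v < b; v is the smaller of the two.

v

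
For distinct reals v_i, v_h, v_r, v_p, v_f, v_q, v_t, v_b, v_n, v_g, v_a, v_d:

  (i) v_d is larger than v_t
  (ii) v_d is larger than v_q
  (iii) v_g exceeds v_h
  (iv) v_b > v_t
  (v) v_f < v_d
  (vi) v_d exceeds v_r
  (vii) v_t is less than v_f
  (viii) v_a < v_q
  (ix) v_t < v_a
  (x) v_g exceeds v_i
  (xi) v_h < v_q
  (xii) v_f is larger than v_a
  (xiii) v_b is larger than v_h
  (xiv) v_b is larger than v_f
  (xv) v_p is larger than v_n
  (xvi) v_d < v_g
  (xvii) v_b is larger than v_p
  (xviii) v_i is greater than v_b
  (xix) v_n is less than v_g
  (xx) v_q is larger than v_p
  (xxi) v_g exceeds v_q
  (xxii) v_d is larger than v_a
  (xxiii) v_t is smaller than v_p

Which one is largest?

v_g

Chaining downward from v_g: directly below it, v_n, v_h, v_q, v_i, v_d; then v_t, v_r, v_p, v_a, v_f, v_b.
That covers every other element, and nothing is given above v_g, so v_g is the largest.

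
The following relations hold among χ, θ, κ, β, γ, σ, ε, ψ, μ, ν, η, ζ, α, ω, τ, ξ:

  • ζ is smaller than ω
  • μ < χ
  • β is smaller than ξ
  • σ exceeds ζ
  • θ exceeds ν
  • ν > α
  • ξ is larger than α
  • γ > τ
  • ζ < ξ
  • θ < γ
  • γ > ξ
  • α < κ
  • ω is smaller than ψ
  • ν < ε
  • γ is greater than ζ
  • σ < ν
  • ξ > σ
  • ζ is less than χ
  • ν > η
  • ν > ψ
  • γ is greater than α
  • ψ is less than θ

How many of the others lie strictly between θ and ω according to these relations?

2

Chaining upward from ω reaches: ψ, ν, ε, γ.
Chaining downward from θ reaches: α, η, ζ, σ, ψ, ν.
Strictly between ω and θ are those in both lists: ψ, ν — 2 elements.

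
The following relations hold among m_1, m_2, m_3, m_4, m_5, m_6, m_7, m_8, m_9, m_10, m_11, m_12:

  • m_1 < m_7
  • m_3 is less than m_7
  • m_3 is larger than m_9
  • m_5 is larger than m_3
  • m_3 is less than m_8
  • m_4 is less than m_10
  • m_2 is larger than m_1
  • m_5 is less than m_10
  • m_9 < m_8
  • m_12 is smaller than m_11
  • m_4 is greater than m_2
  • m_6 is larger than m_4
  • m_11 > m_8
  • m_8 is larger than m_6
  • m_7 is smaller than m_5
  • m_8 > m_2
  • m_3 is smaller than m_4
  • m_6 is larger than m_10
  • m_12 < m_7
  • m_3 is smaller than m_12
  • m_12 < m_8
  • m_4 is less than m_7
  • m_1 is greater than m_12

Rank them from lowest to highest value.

Nothing is placed below m_9, so it is least; from there m_9 < m_3; m_3 < m_12; m_12 < m_1; m_1 < m_2; m_2 < m_4; m_4 < m_7; m_7 < m_5; m_5 < m_10; m_10 < m_6; m_6 < m_8; m_8 < m_11, each given directly.

m_9 < m_3 < m_12 < m_1 < m_2 < m_4 < m_7 < m_5 < m_10 < m_6 < m_8 < m_11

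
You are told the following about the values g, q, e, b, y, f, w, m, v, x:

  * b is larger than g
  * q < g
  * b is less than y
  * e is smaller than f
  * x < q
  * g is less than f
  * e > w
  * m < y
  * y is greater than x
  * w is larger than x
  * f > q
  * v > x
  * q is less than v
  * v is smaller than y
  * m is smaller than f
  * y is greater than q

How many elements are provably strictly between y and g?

The relations place g below y. An element lies strictly between them when it is forced above g and also forced below y.
Above g: {b, f}. Below y: {x, q, v, m, b}.
Intersection: {b} — 1.

1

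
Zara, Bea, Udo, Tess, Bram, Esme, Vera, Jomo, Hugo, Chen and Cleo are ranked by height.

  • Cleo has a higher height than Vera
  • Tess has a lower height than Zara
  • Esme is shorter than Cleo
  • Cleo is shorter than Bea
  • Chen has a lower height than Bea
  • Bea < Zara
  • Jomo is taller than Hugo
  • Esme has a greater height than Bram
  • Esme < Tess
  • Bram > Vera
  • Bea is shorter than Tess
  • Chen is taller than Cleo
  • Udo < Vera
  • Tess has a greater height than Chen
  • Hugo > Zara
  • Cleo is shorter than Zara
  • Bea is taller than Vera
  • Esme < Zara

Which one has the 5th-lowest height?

Cleo

Piecing the relations together gives one ordering: Udo < Vera < Bram < Esme < Cleo < Chen < Bea < Tess < Zara < Hugo < Jomo.
Counting 5 from the smallest end gives Cleo.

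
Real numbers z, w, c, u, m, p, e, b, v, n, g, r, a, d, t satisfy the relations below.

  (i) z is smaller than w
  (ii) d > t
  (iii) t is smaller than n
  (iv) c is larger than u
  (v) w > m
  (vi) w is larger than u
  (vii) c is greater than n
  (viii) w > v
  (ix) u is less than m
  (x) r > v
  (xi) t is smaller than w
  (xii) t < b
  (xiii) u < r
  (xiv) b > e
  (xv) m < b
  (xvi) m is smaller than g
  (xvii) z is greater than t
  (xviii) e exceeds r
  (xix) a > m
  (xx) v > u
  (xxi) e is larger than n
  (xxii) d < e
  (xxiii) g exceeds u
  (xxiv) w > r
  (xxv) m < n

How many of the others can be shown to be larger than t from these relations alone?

7

Directly above t: z, d, n, w, b.
One step further: e, c (7 so far).
Nothing else is reachable above t; 7 in all.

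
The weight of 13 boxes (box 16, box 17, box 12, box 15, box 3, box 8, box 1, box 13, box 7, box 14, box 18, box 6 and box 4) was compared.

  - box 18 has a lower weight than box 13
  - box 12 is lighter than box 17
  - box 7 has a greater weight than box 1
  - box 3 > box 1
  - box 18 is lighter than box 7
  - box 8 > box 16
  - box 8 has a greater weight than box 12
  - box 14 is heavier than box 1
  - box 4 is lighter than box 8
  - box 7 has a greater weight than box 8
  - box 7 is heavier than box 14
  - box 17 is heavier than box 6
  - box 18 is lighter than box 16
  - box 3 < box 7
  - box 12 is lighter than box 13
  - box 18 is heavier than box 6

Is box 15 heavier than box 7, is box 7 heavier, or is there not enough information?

Following every chain through box 15: nothing is chained to box 15.
box 7 is not reached, and no chain runs the other way from box 7 to box 15.
So the given relations leave the order of box 15 and box 7 undetermined.

undetermined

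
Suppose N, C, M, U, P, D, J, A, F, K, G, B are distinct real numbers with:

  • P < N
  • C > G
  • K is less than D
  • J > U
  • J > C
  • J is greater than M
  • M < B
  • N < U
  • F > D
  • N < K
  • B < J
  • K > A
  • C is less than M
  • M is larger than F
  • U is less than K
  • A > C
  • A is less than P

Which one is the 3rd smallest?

Chaining the given pairs: G < C < A < P < N < U < K < D < F < M < B < J.
Counting 3 from the smallest end gives A.

A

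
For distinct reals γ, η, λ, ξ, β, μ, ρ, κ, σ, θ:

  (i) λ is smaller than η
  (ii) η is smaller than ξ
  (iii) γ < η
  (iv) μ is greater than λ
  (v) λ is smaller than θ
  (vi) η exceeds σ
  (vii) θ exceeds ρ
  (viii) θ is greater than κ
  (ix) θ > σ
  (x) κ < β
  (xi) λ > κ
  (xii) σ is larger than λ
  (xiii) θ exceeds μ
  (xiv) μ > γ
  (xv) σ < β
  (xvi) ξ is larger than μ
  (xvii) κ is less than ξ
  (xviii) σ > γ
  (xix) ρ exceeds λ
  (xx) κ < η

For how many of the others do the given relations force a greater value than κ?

8

From κ the given relations immediately reach λ, β, η, ξ, θ.
From those, ρ, σ, μ — 8 in total.
No other element is forced above κ by the given relations, so the count is 8.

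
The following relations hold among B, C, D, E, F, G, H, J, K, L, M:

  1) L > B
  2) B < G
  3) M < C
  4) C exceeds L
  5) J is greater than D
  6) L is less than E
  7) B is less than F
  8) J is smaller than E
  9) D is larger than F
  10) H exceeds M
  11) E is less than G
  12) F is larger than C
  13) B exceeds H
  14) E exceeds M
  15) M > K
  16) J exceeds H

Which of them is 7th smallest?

Chaining the given pairs: K < M < H < B < L < C < F < D < J < E < G.
The 7th smallest is F.

F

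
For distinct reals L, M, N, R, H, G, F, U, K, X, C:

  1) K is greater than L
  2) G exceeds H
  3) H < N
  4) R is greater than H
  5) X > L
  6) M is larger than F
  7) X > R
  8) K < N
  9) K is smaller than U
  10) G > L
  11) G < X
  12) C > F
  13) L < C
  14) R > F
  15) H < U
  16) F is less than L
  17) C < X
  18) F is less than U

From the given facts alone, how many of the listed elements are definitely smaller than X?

6

The elements the relations force below X are F, H, L, C, R, G — no chain reaches any other.
That is 6.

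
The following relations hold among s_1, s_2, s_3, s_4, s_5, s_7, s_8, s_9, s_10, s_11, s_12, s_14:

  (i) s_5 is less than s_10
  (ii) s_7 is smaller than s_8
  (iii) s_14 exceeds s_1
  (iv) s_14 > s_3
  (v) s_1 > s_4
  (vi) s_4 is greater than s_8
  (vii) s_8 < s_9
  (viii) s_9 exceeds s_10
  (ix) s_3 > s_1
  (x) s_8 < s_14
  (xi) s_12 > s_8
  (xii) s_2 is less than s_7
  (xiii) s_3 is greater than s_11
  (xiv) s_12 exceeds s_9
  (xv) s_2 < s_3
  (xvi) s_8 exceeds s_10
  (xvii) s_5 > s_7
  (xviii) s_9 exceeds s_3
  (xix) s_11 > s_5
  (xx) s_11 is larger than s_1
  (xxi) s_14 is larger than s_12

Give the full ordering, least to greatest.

s_2 < s_7 < s_5 < s_10 < s_8 < s_4 < s_1 < s_11 < s_3 < s_9 < s_12 < s_14

Nothing is placed below s_2, so it is least; from there s_2 < s_7; s_7 < s_5; s_5 < s_10; s_10 < s_8; s_8 < s_4; s_4 < s_1; s_1 < s_11; s_11 < s_3; s_3 < s_9; s_9 < s_12; s_12 < s_14, each given directly.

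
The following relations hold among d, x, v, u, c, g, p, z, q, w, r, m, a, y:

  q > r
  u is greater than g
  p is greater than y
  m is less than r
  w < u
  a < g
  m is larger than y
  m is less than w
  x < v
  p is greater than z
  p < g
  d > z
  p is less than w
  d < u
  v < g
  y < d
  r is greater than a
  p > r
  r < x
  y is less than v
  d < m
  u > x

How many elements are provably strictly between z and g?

6

The relations place z below g. An element lies strictly between them when it is forced above z and also forced below g.
Above z: {d, m, r, p, w, x, v, q, u}. Below g: {y, d, a, m, r, p, x, v}.
Intersection: {d, m, r, p, x, v} — 6.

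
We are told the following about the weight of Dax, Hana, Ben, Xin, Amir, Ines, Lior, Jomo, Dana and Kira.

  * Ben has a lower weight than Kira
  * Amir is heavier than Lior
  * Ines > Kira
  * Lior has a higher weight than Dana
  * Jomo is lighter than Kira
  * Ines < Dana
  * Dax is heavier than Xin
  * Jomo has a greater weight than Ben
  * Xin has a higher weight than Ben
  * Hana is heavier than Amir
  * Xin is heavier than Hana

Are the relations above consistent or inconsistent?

Every relation is compatible with Ben < Jomo < Kira < Ines < Dana < Lior < Amir < Hana < Xin < Dax; the set is consistent.

consistent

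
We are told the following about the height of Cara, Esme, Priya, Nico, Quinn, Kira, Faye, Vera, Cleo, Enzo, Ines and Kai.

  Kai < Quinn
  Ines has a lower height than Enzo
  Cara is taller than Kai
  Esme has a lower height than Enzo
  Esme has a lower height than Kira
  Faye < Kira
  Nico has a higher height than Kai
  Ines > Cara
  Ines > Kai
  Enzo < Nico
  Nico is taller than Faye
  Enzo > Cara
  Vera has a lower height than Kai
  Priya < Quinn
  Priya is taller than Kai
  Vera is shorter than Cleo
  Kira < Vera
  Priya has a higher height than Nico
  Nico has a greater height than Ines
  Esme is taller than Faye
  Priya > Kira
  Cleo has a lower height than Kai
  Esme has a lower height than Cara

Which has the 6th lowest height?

Chaining the given pairs: Faye < Esme < Kira < Vera < Cleo < Kai < Cara < Ines < Enzo < Nico < Priya < Quinn.
Counting 6 from the smallest end gives Kai.

Kai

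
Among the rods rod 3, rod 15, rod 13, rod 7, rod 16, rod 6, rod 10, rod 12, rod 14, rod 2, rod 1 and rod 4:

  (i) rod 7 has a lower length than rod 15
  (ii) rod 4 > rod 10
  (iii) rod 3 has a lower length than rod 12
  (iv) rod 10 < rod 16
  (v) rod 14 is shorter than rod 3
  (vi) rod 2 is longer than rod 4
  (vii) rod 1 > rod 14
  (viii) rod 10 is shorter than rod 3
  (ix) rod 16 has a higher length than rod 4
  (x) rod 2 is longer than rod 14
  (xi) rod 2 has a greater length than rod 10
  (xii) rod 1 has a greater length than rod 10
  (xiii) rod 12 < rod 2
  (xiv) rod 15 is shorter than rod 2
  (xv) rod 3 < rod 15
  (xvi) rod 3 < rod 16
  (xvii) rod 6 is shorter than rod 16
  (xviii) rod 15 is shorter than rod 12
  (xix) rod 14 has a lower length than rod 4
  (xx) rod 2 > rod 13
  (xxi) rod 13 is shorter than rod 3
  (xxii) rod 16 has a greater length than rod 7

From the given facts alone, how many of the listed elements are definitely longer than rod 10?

From rod 10 the given relations immediately reach rod 3, rod 4, rod 16, rod 1, rod 2.
From those, rod 15, rod 12 — 7 in total.
Nothing else is reachable above rod 10; 7 in all.

7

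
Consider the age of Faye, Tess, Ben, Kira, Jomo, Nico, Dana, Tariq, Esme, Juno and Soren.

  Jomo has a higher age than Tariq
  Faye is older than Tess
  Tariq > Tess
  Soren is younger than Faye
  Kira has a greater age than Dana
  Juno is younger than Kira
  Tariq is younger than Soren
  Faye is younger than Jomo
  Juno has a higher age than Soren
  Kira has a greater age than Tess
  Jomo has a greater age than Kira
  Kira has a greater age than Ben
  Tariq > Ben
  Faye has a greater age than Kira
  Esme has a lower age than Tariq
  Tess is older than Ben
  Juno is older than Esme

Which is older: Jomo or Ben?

Link the given pairs in sequence: Ben < Tess; Tess < Tariq; Tariq < Soren; Soren < Juno; Juno < Kira; Kira < Faye; Faye < Jomo.
Chaining these gives Ben < Tess < Tariq < Soren < Juno < Kira < Faye < Jomo.
So Ben < Jomo; Jomo is the older of the two.

Jomo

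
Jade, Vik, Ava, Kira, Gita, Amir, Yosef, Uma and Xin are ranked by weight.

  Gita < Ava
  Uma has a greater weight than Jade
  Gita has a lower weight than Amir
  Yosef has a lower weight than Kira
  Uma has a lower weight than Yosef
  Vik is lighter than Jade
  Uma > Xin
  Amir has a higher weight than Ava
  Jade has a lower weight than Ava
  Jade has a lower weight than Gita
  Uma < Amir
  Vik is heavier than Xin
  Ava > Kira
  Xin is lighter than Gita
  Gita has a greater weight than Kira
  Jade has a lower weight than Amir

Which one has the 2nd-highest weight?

Chaining the given pairs: Xin < Vik < Jade < Uma < Yosef < Kira < Gita < Ava < Amir.
The 2nd largest is Ava.

Ava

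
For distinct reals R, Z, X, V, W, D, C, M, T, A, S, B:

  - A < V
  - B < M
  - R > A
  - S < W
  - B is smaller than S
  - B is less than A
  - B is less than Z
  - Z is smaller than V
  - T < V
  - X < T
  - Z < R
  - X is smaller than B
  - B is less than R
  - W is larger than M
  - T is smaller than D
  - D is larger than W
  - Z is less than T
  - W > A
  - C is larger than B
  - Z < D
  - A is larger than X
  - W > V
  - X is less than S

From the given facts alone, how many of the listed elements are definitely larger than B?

From B the given relations immediately reach A, Z, M, S, R, C.
From those, T, V, W, D — 10 in total.
Nothing else is reachable above B; 10 in all.

10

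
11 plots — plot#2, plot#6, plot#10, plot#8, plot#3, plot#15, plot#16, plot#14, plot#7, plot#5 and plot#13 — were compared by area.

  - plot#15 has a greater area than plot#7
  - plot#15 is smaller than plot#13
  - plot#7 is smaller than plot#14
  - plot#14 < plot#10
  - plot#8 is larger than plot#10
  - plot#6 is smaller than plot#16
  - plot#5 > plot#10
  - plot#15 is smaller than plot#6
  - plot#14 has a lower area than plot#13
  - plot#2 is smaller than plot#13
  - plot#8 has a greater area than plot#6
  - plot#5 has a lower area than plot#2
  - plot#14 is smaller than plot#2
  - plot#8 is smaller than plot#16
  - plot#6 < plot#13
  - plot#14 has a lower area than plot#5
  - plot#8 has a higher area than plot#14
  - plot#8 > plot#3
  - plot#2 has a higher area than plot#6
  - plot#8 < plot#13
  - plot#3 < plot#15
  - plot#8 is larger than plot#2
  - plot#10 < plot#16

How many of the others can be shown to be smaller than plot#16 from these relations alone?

9

Directly below plot#16: plot#10, plot#6, plot#8.
One step further: plot#3, plot#15, plot#14, plot#2 (7 so far).
One step further: plot#7, plot#5 (9 so far).
Nothing else is reachable below plot#16; 9 in all.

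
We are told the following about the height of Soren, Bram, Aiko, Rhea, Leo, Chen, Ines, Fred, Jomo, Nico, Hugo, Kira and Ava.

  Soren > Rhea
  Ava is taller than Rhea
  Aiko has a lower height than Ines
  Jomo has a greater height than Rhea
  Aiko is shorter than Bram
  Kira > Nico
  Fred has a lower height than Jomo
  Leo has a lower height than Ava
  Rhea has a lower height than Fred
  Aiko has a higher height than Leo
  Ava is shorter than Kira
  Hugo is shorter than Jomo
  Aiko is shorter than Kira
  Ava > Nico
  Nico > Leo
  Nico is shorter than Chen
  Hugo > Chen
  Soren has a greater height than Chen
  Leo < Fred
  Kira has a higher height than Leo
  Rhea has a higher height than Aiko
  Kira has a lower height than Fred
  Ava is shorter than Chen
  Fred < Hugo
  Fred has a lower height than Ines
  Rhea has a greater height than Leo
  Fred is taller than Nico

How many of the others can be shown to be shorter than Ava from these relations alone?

4

Directly below Ava: Leo, Rhea, Nico.
One step further: Aiko (4 so far).
No other element is forced below Ava by the given relations, so the count is 4.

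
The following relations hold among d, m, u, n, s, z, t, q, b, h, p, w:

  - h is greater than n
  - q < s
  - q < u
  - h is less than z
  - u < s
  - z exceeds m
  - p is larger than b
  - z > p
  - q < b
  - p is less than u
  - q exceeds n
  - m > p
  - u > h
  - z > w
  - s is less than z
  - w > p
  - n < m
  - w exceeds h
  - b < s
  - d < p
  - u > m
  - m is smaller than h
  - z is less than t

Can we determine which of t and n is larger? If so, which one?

t

Link the given pairs in sequence: n < q; q < b; b < p; p < m; m < h; h < u; u < s; s < z; z < t.
Chaining these gives n < q < b < p < m < h < u < s < z < t.
So t is larger.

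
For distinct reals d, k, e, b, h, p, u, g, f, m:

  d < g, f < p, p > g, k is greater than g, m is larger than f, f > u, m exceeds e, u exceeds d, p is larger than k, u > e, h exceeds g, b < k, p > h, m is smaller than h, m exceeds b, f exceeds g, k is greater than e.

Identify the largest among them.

p

b is not greatest since b < m; e is not greatest since e < k; d is not greatest since d < g; u is not greatest since u < f; g is not greatest since g < p; k is not greatest since k < p; f is not greatest since f < p; m is not greatest since m < h; h is not greatest since h < p.
Only p has nothing above it, so p is the largest.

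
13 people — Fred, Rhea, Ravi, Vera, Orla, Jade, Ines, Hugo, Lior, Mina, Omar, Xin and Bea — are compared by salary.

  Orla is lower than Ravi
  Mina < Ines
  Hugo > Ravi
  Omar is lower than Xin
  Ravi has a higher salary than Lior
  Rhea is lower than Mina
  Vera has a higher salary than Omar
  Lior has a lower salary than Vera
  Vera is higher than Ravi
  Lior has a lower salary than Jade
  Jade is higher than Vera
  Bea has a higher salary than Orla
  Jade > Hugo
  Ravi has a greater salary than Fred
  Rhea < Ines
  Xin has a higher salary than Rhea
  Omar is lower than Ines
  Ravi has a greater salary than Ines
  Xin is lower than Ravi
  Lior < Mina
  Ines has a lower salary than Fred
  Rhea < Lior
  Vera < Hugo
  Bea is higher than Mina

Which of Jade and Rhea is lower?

Rhea < Lior and Lior < Mina give Rhea < Mina.
Then Mina < Ines extends the chain to Ines.
With Ines < Fred: Rhea < Lior < Mina < Ines < Fred.
With Fred < Ravi: Rhea < Lior < Mina < Ines < Fred < Ravi.
With Ravi < Vera: Rhea < Lior < Mina < Ines < Fred < Ravi < Vera.
With Vera < Hugo: Rhea < Lior < Mina < Ines < Fred < Ravi < Vera < Hugo.
With Hugo < Jade: Rhea < Lior < Mina < Ines < Fred < Ravi < Vera < Hugo < Jade.
So Rhea < Jade; Rhea is the lower of the two.

Rhea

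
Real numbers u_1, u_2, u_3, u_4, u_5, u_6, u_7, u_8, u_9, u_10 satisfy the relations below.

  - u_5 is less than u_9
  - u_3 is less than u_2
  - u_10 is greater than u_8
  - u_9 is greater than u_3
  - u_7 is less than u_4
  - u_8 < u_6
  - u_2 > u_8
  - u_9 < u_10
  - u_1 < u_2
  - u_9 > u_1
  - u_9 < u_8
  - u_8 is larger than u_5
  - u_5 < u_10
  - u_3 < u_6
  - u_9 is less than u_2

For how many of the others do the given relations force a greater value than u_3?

The elements the relations force above u_3 are u_9, u_8, u_10, u_6, u_2 — no chain reaches any other.
That is 5.

5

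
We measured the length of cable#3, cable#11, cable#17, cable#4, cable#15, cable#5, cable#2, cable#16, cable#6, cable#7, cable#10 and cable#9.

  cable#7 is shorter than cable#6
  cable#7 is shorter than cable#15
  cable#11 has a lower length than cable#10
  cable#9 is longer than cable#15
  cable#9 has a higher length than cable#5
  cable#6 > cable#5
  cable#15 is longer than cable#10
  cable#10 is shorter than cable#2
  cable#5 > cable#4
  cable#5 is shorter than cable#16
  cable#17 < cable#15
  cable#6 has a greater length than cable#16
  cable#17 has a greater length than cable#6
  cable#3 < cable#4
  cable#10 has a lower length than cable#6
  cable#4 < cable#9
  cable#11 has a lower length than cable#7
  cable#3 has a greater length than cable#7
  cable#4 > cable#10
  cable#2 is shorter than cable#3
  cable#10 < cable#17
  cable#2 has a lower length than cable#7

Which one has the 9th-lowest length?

cable#6

The consecutive relations fix a unique order: cable#11 < cable#10 < cable#2 < cable#7 < cable#3 < cable#4 < cable#5 < cable#16 < cable#6 < cable#17 < cable#15 < cable#9.
The 9th smallest is cable#6.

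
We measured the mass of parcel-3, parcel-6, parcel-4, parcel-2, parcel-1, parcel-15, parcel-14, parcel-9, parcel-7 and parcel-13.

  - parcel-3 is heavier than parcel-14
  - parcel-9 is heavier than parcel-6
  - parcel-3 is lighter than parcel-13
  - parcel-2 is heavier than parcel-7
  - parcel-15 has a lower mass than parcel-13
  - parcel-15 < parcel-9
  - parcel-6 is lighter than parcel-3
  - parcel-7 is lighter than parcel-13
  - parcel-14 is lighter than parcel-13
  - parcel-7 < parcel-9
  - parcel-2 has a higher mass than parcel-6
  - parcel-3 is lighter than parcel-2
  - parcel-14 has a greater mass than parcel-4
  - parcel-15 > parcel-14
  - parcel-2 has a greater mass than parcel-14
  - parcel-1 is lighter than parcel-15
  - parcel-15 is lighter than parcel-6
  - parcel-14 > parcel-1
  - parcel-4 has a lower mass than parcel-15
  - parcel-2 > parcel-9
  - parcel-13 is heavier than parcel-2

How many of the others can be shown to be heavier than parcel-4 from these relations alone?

From parcel-4 the given relations immediately reach parcel-14, parcel-15.
From those, parcel-6, parcel-3, parcel-9, parcel-2, parcel-13 — 7 in total.
No other element is forced above parcel-4 by the given relations, so the count is 7.

7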